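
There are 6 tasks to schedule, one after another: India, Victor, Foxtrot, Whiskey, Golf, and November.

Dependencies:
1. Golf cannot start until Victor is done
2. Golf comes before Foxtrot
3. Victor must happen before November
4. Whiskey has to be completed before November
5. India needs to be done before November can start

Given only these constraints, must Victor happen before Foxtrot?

Following the dependencies: Victor → Golf → Foxtrot.
That forces Victor before Foxtrot in every valid schedule.

Yes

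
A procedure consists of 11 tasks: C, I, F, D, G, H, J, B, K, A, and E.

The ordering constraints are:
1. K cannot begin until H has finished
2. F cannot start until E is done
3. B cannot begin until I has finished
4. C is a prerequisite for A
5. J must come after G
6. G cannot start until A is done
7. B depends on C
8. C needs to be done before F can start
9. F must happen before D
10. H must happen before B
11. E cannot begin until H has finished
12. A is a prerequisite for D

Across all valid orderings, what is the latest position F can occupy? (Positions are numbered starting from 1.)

10

Following the constraints forward from F, its only required successor is D.
With 1 mandatory successor out of 11 tasks total, the latest slot for F is 11−1 = 10, and it's reachable by doing all non-successors before F.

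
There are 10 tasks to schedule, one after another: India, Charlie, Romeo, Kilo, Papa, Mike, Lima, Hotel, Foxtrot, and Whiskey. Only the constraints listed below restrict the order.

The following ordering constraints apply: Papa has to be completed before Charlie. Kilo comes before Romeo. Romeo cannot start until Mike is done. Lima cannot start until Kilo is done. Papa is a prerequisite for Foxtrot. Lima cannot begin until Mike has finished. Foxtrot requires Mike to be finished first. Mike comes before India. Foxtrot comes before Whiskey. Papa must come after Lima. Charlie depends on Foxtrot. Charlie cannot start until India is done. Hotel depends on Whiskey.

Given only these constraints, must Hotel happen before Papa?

In fact the dependencies run the other way: Papa → Foxtrot → Whiskey → Hotel.
So Hotel does not have to come before Papa — it cannot.

No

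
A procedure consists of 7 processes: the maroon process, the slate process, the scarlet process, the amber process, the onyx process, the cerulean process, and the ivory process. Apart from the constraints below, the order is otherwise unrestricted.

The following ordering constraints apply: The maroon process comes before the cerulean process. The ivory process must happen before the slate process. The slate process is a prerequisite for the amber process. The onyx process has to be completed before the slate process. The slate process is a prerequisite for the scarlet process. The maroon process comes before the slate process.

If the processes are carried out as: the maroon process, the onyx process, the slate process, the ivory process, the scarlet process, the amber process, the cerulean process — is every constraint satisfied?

The sequence places the slate process ahead of the ivory process.
Since the ivory process is required before the slate process, the ordering is invalid.

No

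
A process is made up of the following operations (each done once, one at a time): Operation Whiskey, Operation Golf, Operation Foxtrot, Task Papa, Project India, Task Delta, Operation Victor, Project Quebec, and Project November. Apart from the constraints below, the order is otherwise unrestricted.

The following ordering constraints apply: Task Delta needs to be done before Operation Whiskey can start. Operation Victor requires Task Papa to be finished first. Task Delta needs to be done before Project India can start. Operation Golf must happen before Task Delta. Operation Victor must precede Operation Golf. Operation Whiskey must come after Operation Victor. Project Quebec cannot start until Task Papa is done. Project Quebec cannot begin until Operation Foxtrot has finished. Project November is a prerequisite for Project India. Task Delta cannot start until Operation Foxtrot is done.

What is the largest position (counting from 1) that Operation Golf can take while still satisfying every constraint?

Following every chain forward from Operation Golf, the operations that must come later are Operation Whiskey, Project India, Task Delta — 3 of them.
So at least 3 operations follow Operation Golf, putting Operation Golf no later than position 6. That position is achievable by scheduling everything else first.

6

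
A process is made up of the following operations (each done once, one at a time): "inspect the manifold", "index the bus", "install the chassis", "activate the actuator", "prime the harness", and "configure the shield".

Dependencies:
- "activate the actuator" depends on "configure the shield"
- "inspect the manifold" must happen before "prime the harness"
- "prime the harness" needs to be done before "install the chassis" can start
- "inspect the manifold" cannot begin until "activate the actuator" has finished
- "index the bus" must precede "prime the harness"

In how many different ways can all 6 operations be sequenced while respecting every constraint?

4

2 operations have no prerequisites ("index the bus", "configure the shield"), so any of them could come first.
Counting all ways to extend the partial order to a total order gives 4.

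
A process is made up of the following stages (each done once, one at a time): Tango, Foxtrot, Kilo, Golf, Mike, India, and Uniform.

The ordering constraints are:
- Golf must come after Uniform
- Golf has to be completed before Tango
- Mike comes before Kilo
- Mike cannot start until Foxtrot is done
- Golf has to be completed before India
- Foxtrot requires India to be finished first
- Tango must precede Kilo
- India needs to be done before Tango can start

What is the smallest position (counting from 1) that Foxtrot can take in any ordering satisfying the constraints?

4

The stages that are forced before Foxtrot, directly or transitively, are Golf, India, Uniform. That's 3 stages.
With 3 mandatory predecessors, the earliest Foxtrot can sit is position 3+1 = 4, and placing just those 3 first achieves it.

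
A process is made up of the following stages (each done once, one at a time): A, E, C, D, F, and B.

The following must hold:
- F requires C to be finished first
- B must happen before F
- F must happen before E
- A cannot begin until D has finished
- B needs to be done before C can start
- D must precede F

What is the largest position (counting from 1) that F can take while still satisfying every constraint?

5

Following the constraints forward from F, its only required successor is E.
So at least 1 stage follows F, putting F no later than position 5. That position is achievable by scheduling everything else first.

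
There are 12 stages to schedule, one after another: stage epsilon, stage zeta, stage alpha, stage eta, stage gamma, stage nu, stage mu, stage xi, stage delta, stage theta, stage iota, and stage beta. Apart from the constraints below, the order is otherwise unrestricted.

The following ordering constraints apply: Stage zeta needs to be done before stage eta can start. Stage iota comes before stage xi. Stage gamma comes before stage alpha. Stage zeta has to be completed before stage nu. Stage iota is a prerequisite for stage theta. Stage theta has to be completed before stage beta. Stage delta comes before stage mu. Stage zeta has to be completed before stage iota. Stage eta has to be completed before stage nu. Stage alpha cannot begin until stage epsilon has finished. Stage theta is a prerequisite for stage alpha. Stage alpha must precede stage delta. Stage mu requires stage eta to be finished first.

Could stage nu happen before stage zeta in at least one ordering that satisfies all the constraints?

No

Following stage zeta → stage nu, stage zeta must precede stage nu in every valid ordering.
So no valid ordering can have stage nu before stage zeta.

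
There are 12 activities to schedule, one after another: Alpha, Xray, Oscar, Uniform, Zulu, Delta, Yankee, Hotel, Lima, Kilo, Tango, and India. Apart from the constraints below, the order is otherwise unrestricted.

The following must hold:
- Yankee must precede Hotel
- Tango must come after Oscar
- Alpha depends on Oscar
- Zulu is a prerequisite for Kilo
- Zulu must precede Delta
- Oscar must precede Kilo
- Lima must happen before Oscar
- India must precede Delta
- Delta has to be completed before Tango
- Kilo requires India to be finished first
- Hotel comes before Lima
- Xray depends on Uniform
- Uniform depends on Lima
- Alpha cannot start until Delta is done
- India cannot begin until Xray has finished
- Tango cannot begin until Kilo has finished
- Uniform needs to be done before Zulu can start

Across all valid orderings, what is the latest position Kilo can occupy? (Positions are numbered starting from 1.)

The only activity forced after Kilo (directly or by a chain) is Tango.
So at least 1 activity follows Kilo, putting Kilo no later than position 11. That position is achievable by scheduling everything else first.

11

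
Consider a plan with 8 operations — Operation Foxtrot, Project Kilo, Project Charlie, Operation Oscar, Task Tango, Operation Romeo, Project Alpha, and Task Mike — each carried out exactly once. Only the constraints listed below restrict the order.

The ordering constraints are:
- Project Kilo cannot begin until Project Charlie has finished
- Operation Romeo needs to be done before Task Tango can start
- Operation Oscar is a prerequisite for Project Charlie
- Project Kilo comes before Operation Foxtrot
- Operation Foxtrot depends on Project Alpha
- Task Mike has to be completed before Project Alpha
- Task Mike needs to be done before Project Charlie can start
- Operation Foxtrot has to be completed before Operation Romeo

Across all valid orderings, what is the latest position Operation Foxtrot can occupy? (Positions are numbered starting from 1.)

Following every chain forward from Operation Foxtrot, the operations that must come later are Task Tango, Operation Romeo — 2 of them.
So at least 2 operations follow Operation Foxtrot, putting Operation Foxtrot no later than position 6. That position is achievable by scheduling everything else first.

6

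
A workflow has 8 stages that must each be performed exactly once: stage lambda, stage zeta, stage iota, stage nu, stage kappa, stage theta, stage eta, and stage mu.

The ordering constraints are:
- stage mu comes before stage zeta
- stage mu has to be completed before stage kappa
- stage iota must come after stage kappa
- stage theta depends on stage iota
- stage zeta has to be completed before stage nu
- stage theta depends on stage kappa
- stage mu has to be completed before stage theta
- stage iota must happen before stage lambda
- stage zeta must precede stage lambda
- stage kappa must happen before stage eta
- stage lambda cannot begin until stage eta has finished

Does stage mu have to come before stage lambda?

Yes

Tracing the constraints gives a chain: stage mu → stage zeta → stage lambda.
That forces stage mu before stage lambda in every valid schedule.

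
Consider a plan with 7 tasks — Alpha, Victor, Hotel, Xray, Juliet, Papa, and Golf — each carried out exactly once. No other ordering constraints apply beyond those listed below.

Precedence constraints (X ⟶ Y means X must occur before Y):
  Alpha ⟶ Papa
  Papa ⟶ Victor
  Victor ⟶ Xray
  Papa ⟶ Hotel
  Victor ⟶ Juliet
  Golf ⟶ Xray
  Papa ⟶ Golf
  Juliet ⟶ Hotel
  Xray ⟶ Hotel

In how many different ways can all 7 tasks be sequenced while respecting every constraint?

5

Only Alpha has no prerequisites, so it must go first.
Systematically extending each partial ordering one task at a time and counting, there are 5 complete orderings.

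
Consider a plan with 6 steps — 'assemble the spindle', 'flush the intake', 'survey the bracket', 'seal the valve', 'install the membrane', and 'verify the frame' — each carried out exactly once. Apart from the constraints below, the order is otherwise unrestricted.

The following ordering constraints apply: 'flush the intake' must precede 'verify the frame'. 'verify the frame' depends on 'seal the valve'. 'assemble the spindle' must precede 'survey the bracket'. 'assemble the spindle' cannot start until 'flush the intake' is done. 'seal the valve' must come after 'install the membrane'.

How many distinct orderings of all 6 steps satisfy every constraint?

19

2 steps have no prerequisites ('flush the intake', 'install the membrane'), so any of them could come first.
Counting all ways to extend the partial order to a total order gives 19.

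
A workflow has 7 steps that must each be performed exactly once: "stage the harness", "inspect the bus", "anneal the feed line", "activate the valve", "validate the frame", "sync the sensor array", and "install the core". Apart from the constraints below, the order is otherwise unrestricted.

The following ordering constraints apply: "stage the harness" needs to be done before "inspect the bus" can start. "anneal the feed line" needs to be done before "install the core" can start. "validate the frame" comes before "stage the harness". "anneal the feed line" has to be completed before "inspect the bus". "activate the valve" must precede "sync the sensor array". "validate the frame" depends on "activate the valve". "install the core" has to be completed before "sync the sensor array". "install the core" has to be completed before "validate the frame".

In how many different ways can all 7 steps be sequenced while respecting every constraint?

The steps with no prerequisites are "anneal the feed line", "activate the valve"; any of them can be placed first.
Systematically extending each partial ordering one step at a time and counting, there are 12 complete orderings.

12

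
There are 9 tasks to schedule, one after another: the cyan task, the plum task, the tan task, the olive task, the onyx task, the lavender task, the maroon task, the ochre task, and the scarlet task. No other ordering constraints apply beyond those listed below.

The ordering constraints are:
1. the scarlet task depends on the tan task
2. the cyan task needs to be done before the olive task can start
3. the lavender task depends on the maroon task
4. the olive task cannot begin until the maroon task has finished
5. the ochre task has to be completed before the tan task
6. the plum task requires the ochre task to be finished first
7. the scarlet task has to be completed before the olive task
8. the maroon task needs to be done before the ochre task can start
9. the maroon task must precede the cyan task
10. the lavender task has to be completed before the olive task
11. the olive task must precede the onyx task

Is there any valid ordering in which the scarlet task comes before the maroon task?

Following the maroon task → the ochre task → the tan task → the scarlet task, the maroon task must precede the scarlet task in every valid ordering.
Hence the scarlet task can never be scheduled before the maroon task.

No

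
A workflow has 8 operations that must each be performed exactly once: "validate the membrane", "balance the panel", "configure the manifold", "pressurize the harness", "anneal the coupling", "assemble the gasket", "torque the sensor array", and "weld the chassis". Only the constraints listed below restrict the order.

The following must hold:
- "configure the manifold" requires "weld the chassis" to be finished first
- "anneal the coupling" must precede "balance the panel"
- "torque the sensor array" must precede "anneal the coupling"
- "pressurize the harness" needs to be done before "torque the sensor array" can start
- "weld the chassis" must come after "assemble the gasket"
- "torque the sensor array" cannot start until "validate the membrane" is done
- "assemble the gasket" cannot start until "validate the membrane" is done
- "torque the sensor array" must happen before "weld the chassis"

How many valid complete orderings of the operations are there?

38

2 operations have no prerequisites ("validate the membrane", "pressurize the harness"), so any of them could come first.
Counting all ways to extend the partial order to a total order gives 38.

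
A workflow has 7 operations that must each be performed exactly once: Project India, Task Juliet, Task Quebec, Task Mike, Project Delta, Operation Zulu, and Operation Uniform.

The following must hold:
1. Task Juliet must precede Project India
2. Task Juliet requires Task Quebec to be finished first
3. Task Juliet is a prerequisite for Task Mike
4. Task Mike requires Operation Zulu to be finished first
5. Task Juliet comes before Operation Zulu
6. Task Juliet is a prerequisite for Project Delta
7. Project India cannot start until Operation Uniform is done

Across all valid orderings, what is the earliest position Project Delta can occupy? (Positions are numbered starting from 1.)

The operations that are forced before Project Delta, directly or transitively, are Task Juliet, Task Quebec. That's 2 operations.
With 2 mandatory predecessors, the earliest Project Delta can sit is position 2+1 = 3, and placing just those 2 first achieves it.

3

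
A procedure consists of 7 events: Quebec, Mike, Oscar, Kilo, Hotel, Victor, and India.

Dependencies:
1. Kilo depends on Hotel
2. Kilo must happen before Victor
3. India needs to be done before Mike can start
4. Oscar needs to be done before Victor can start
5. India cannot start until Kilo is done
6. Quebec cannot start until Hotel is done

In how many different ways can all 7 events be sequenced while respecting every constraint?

69

The events with no prerequisites are Oscar, Hotel; any of them can be placed first.
Systematically extending each partial ordering one event at a time and counting, there are 69 complete orderings.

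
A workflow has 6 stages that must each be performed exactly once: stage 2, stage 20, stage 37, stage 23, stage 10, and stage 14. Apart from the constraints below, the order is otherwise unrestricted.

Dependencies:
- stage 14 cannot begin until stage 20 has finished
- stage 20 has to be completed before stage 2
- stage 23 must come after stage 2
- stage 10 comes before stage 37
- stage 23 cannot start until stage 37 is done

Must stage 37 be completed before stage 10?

In fact the dependencies run the other way: stage 10 → stage 37.
So stage 37 never precedes stage 10.

No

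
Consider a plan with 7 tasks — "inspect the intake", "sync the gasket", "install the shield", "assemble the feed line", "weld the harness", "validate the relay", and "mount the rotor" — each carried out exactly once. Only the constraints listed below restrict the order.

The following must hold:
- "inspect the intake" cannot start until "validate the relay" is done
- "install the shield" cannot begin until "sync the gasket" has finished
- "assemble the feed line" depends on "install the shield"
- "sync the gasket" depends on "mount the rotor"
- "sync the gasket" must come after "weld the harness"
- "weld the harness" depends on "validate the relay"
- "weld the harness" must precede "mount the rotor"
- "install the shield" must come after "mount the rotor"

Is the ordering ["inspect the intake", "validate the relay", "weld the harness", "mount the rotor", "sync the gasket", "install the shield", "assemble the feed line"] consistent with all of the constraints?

Here "validate the relay" comes after "inspect the intake".
Since "validate the relay" is required before "inspect the intake", the ordering is invalid.

No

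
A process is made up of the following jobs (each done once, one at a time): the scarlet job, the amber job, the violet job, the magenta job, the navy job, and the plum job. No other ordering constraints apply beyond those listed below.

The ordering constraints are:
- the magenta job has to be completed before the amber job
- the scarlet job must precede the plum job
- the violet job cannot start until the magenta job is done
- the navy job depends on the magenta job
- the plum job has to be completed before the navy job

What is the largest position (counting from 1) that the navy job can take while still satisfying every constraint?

6

No constraint forces any job after the navy job, so it can be placed last, in position 6.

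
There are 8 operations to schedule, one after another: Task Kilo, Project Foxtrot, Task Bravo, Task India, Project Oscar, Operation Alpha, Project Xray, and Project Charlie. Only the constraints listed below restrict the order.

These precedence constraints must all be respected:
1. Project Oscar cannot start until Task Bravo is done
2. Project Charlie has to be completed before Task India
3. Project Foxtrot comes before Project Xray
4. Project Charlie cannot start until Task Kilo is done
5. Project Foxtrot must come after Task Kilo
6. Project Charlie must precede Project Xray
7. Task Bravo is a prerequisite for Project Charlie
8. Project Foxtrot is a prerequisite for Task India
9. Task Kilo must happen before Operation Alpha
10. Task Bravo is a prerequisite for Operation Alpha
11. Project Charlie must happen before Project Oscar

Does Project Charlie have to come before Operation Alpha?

Nothing in the constraints links Project Charlie and Operation Alpha; they are unordered relative to each other.
So Project Charlie can come before Operation Alpha or after — it is not forced.

No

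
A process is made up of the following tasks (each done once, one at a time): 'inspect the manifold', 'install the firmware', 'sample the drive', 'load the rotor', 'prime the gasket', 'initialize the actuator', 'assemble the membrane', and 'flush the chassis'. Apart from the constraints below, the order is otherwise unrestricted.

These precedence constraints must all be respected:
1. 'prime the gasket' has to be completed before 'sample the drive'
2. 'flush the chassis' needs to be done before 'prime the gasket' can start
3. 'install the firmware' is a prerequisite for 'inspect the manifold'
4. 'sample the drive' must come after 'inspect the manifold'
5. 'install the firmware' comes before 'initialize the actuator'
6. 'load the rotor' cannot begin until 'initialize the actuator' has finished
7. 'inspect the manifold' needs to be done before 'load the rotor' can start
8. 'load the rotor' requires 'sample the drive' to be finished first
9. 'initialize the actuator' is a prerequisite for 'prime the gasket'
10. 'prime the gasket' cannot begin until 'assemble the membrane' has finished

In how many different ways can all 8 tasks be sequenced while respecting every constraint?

52

The tasks with no prerequisites are 'install the firmware', 'assemble the membrane', 'flush the chassis'; any of them can be placed first.
Enumerating by repeatedly choosing an available task (one whose prerequisites are all placed) gives 52 distinct complete orderings.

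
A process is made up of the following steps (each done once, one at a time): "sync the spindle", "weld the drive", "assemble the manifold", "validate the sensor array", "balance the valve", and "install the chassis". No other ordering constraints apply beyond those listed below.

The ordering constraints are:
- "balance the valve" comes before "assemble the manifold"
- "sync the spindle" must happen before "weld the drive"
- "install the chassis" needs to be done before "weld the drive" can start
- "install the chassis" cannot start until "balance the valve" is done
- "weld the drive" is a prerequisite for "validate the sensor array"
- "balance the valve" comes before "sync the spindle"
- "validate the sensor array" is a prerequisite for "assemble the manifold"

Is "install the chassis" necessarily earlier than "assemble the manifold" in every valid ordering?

Following the dependencies: "install the chassis" → "weld the drive" → "validate the sensor array" → "assemble the manifold".
That forces "install the chassis" before "assemble the manifold" in every valid schedule.

Yes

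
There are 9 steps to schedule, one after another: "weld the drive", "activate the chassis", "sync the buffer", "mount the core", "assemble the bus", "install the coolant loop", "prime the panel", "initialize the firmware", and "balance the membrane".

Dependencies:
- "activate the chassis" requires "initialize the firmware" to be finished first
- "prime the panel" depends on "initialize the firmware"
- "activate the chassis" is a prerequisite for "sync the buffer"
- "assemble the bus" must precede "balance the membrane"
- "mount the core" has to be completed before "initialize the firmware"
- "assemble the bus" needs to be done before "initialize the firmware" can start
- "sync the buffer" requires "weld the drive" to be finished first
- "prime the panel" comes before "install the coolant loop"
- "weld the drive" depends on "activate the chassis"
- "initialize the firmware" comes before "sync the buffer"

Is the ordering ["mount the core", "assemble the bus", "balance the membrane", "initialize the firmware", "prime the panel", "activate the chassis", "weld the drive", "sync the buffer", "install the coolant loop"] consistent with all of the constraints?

Yes

Checking each listed constraint against this order: for instance, "initialize the firmware" is in position 4 and "sync the buffer" in position 8, so that constraint holds — and the remaining constraints check out the same way.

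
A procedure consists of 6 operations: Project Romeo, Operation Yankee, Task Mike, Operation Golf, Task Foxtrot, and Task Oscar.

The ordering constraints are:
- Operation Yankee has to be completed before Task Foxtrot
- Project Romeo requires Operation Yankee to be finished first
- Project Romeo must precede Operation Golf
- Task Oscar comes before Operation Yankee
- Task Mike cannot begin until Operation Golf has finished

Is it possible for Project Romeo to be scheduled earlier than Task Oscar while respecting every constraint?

No

Following Task Oscar → Operation Yankee → Project Romeo, Task Oscar must precede Project Romeo in every valid ordering.
Hence Project Romeo can never be scheduled before Task Oscar.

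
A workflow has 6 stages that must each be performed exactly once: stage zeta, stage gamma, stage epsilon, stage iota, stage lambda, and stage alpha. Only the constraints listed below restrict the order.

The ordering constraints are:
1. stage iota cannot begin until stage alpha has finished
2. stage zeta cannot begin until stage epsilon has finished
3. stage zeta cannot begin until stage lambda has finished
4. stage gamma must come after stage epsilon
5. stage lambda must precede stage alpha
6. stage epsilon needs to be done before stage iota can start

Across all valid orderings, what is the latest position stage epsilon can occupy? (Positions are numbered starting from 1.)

3

The stages that are forced after stage epsilon, directly or by a chain of constraints, are stage zeta, stage gamma, stage iota. That's 3 stages.
So at least 3 stages follow stage epsilon, putting stage epsilon no later than position 3. That position is achievable by scheduling everything else first.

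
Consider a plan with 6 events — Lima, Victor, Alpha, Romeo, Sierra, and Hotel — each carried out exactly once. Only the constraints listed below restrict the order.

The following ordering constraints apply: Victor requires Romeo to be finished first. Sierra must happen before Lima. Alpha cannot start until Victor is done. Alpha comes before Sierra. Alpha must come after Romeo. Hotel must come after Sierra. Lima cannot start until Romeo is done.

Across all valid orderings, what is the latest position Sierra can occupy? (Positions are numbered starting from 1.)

Following every chain forward from Sierra, the events that must come later are Lima, Hotel — 2 of them.
With 2 mandatory successors out of 6 events total, the latest slot for Sierra is 6−2 = 4, and it's reachable by doing all non-successors before Sierra.

4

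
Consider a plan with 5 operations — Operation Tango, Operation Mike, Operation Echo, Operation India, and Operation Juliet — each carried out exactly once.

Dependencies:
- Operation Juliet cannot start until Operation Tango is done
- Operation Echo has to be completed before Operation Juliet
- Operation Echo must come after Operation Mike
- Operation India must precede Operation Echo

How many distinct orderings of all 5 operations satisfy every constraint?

8

3 operations have no prerequisites (Operation Tango, Operation Mike, Operation India), so any of them could come first.
Counting all ways to extend the partial order to a total order gives 8.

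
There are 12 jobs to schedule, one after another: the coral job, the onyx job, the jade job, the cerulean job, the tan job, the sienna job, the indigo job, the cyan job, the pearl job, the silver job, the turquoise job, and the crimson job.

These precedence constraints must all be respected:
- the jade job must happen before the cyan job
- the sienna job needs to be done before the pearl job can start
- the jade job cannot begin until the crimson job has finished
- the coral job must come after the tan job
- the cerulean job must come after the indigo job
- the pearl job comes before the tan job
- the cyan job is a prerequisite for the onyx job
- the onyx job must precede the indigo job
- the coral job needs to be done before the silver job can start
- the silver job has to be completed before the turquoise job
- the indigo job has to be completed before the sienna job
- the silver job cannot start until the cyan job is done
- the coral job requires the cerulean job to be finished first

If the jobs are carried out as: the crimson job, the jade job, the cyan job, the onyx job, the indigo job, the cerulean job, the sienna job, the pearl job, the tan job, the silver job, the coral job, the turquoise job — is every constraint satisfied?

No

In the proposed order, the silver job appears before the coral job.
But one of the constraints requires the coral job before the silver job, so this ordering violates it.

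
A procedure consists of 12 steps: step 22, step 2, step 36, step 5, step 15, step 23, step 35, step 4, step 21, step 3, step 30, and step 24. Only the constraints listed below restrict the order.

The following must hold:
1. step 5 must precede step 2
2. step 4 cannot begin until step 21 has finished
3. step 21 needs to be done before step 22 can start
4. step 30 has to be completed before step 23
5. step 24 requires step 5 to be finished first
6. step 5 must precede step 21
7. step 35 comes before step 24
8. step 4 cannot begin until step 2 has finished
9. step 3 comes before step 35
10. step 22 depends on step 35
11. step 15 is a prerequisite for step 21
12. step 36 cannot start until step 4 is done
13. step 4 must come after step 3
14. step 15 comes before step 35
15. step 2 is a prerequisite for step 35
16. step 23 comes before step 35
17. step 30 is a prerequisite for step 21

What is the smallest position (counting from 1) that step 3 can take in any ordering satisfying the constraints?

1

Step 3 has no prerequisites at all, so it can go in position 1.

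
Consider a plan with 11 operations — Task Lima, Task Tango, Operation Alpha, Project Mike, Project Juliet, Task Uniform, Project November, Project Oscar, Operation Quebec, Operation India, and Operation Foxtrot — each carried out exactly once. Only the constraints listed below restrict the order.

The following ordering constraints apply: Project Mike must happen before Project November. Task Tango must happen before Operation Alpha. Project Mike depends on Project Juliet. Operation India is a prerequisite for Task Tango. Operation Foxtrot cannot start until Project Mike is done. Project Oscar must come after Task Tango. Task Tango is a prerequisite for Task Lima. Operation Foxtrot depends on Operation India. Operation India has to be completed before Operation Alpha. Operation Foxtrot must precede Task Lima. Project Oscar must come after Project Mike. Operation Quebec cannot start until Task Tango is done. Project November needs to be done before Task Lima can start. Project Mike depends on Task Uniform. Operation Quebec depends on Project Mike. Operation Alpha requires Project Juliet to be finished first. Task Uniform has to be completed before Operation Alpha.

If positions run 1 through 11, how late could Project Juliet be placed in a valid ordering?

4

Following every chain forward from Project Juliet, the operations that must come later are Task Lima, Operation Alpha, Project Mike, Project November, Project Oscar, Operation Quebec, Operation Foxtrot — 7 of them.
So at least 7 operations follow Project Juliet, putting Project Juliet no later than position 4. That position is achievable by scheduling everything else first.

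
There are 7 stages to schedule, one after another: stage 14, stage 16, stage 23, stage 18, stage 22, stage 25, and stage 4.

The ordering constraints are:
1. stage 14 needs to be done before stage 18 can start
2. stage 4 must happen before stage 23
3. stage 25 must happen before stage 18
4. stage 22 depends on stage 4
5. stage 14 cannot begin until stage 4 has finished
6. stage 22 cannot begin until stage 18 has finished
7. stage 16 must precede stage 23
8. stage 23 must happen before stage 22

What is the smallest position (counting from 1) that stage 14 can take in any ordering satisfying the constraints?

The only stage forced before stage 14 (directly or transitively) is stage 4.
With 1 mandatory predecessor, the earliest stage 14 can sit is position 1+1 = 2, and placing just that one first achieves it.

2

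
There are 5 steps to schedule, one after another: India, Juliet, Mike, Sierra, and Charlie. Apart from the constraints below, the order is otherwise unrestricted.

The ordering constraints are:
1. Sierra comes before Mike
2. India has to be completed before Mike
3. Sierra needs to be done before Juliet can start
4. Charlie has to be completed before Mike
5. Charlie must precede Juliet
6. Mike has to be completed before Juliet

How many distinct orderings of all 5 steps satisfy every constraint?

6

The steps with no prerequisites are India, Sierra, Charlie; any of them can be placed first.
Systematically extending each partial ordering one step at a time and counting, there are 6 complete orderings.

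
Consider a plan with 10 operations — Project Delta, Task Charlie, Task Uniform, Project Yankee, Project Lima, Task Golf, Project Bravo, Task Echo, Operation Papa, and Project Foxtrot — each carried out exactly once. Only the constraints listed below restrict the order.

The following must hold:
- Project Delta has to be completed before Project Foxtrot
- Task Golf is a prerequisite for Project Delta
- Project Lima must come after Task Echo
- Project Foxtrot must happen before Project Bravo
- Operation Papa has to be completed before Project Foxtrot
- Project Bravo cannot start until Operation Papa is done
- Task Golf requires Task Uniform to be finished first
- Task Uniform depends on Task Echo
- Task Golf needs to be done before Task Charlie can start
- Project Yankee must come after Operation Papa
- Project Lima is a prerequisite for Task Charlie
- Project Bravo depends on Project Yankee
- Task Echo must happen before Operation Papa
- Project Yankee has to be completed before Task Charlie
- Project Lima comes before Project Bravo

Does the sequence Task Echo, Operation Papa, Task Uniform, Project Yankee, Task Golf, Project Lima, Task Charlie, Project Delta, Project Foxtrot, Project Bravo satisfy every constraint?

Yes

Checking each listed constraint against this order: for instance, Operation Papa is in position 2 and Project Bravo in position 10, so that constraint holds — and the remaining constraints check out the same way.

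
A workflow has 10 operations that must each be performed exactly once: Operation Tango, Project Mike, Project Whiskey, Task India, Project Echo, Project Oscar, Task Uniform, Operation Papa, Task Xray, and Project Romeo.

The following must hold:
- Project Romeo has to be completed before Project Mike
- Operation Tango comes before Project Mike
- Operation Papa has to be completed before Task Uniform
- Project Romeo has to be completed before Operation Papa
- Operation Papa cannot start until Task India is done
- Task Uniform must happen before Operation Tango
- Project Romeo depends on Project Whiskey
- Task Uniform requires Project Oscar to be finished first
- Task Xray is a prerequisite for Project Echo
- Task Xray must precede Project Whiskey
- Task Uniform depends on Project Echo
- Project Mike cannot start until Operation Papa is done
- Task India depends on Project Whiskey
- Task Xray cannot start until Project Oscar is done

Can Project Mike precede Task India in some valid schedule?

Following Task India → Operation Papa → Project Mike, Task India must precede Project Mike in every valid ordering.
So no valid ordering can have Project Mike before Task India.

No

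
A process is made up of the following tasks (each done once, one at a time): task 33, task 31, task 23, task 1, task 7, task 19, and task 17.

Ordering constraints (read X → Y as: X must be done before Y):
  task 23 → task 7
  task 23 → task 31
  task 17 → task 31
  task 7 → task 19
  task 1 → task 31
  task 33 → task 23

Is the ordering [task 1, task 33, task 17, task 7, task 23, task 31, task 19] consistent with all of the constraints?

No

In the proposed order, task 7 appears before task 23.
Since task 23 is required before task 7, the ordering is invalid.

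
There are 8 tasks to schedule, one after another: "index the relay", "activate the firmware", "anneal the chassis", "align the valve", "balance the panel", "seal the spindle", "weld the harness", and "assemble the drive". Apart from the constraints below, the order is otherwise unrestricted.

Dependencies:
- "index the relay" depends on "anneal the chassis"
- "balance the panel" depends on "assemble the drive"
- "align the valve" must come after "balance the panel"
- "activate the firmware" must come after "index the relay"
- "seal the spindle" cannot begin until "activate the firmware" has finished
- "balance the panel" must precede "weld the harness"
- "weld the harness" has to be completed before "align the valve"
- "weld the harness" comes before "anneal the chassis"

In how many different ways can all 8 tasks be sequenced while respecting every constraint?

Only "assemble the drive" has no prerequisites, so it must go first.
Systematically extending each partial ordering one task at a time and counting, there are 5 complete orderings.

5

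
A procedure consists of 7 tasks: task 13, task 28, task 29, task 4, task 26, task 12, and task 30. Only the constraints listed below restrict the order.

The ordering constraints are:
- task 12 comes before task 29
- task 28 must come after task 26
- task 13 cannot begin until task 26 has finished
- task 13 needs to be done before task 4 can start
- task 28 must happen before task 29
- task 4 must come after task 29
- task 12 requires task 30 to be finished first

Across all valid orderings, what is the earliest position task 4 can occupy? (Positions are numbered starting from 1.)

7

The tasks that are forced before task 4, directly or transitively, are task 13, task 28, task 29, task 26, task 12, task 30. That's 6 tasks.
With 6 mandatory predecessors, the earliest task 4 can sit is position 6+1 = 7, and placing just those 6 first achieves it.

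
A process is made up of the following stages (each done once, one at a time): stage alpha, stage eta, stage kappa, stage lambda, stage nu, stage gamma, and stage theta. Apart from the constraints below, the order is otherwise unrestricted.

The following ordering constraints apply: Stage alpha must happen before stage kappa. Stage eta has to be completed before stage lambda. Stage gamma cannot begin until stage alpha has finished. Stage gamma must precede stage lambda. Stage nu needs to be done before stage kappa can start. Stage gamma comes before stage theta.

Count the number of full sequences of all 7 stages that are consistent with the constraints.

3 stages have no prerequisites (stage alpha, stage eta, stage nu), so any of them could come first.
Enumerating by repeatedly choosing an available stage (one whose prerequisites are all placed) gives 136 distinct complete orderings.

136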